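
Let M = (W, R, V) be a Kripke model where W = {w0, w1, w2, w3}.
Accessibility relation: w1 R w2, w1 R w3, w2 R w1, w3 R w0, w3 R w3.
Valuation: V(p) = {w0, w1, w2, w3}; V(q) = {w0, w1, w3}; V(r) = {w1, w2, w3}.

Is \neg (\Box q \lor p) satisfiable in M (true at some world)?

No

Let φ = \neg (\Box q \lor p). Evaluate φ at each world:
  w0 (successors ∅): φ is false.
  w1 (successors {w2, w3}): φ is false.
  w2 (successors {w1}): φ is false.
  w3 (successors {w0, w3}): φ is false.
For instance, at w2:
  At w2: \Box q \lor p is true, so \neg (\Box q \lor p) is false.
    At w2: \Box q is true, p is true, so \Box q \lor p is true.
      At w2: \Box q requires q at every successor {w1}.
        At w1: q is true.
      So \Box q is true at w2.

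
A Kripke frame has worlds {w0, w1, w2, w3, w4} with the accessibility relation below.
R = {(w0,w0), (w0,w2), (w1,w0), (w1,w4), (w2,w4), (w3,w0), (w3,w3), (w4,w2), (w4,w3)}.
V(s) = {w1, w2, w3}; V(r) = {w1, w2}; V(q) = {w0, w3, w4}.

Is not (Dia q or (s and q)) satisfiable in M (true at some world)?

No

Let φ = not (Dia q or (s and q)). Evaluate φ at each world:
  w0 (successors {w0, w2}): φ is false.
  w1 (successors {w0, w4}): φ is false.
  w2 (successors {w4}): φ is false.
  w3 (successors {w0, w3}): φ is false.
  w4 (successors {w2, w3}): φ is false.
For instance, at w0:
  At w0: Dia q or (s and q) is true, so not (Dia q or (s and q)) is false.
    At w0: Dia q is true, s and q is false, so Dia q or (s and q) is true.
      At w0: Dia q requires q at some successor in {w0, w2}.
        q holds at w0, so Dia q is true at w0.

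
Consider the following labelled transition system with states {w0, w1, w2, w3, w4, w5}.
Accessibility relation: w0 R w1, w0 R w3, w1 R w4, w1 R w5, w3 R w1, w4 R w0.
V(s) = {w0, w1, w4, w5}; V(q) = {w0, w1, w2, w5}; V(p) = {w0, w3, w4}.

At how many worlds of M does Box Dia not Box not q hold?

5

Let φ = Box Dia not Box not q. Evaluate φ at each world:
  w0 (successors {w1, w3}): φ is true.
  w1 (successors {w4, w5}): φ is false.
  w2 (successors ∅): φ is true.
  w3 (successors {w1}): φ is true.
  w4 (successors {w0}): φ is true.
  w5 (successors ∅): φ is true.
For instance, at w3:
  At w3: Box Dia not Box not q requires Dia not Box not q at every successor {w1}.
      At w1: Dia not Box not q requires not Box not q at some successor in {w4, w5}.
        not Box not q holds at w4, so Dia not Box not q is true at w1.
  So Box Dia not Box not q is true at w3.
Satisfying worlds: {w0, w2, w3, w4, w5}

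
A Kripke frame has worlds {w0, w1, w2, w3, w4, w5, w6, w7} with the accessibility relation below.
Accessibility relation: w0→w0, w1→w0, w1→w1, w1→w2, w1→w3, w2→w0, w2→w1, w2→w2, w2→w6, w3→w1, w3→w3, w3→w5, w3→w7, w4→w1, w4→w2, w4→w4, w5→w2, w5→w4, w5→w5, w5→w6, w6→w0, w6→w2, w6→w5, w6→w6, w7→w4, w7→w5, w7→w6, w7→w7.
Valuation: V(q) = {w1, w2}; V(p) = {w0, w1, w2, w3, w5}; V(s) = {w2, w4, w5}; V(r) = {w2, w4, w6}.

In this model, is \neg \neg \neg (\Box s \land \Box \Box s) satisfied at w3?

At w3: \neg \neg (\Box s \land \Box \Box s) is false, so \neg \neg \neg (\Box s \land \Box \Box s) is true.
  At w3: \neg (\Box s \land \Box \Box s) is true, so \neg \neg (\Box s \land \Box \Box s) is false.
    At w3: \Box s \land \Box \Box s is false, so \neg (\Box s \land \Box \Box s) is true.
      At w3: \Box s is false, \Box \Box s is false, so \Box s \land \Box \Box s is false.

Yes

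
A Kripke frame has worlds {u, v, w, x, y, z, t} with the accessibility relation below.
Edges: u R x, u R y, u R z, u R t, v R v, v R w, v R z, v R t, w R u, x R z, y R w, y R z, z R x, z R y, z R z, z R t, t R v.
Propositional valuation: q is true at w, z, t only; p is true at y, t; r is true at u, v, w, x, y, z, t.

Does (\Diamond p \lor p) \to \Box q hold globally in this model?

No

Let φ = (\Diamond p \lor p) \to \Box q. Evaluate φ at each world:
  u (successors {x, y, z, t}): φ is false.
  v (successors {v, w, z, t}): φ is false.
  w (successors {u}): φ is true.
  x (successors {z}): φ is true.
  y (successors {w, z}): φ is true.
  z (successors {x, y, z, t}): φ is false.
  t (successors {v}): φ is false.
Detail at u (counterexample):
  At u: \Diamond p \lor p is true, \Box q is false, so (\Diamond p \lor p) \to \Box q is false.
    At u: \Diamond p is true, p is false, so \Diamond p \lor p is true.
      At u: \Diamond p requires p at some successor in {x, y, z, t}.
        p holds at y, so \Diamond p is true at u.
    At u: \Box q requires q at every successor {x, y, z, t}.
      q fails at x, so \Box q is false at u.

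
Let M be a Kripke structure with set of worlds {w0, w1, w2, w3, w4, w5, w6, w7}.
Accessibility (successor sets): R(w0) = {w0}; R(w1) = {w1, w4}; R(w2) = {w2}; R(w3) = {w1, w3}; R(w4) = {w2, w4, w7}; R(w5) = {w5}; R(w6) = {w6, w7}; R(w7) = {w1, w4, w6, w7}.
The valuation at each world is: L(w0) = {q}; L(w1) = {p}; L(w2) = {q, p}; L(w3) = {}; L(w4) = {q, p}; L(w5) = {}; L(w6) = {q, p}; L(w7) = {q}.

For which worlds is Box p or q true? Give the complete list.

Let φ = Box p or q. Evaluate φ at each world:
  w0 (successors {w0}): φ is true.
  w1 (successors {w1, w4}): φ is true.
  w2 (successors {w2}): φ is true.
  w3 (successors {w1, w3}): φ is false.
  w4 (successors {w2, w4, w7}): φ is true.
  w5 (successors {w5}): φ is false.
  w6 (successors {w6, w7}): φ is true.
  w7 (successors {w1, w4, w6, w7}): φ is true.
For instance, at w6:
  At w6: Box p is false, q is true, so Box p or q is true.
    At w6: Box p requires p at every successor {w6, w7}.
      p fails at w7, so Box p is false at w6.
Satisfying worlds: {w0, w1, w2, w4, w6, w7}

w0, w1, w2, w4, w6, w7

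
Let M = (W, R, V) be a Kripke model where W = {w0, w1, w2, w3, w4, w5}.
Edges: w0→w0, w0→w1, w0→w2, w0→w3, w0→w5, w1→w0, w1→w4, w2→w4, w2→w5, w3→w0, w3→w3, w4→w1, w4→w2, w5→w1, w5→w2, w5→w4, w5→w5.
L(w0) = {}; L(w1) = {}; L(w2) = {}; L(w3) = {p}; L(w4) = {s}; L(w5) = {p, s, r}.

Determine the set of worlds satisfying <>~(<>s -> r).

Let φ = <>~(<>s -> r). Evaluate φ at each world:
  w0 (successors {w0, w1, w2, w3, w5}): φ is true.
  w1 (successors {w0, w4}): φ is true.
  w2 (successors {w4, w5}): φ is false.
  w3 (successors {w0, w3}): φ is true.
  w4 (successors {w1, w2}): φ is true.
  w5 (successors {w1, w2, w4, w5}): φ is true.
For instance, at w0:
  At w0: <>~(<>s -> r) requires ~(<>s -> r) at some successor in {w0, w1, w2, w3, w5}.
    ~(<>s -> r) holds at w0, so <>~(<>s -> r) is true at w0.
      At w0: <>s -> r is false, so ~(<>s -> r) is true.
Satisfying worlds: {w0, w1, w3, w4, w5}

w0, w1, w3, w4, w5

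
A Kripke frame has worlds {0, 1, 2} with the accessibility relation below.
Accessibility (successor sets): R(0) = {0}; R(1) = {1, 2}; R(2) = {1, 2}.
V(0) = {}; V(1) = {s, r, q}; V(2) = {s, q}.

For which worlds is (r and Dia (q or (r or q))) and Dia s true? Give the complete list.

1

Let φ = (r and Dia (q or (r or q))) and Dia s. Evaluate φ at each world:
  0 (successors {0}): φ is false.
  1 (successors {1, 2}): φ is true.
  2 (successors {1, 2}): φ is false.
For instance, at 1:
  At 1: r and Dia (q or (r or q)) is true, Dia s is true, so (r and Dia (q or (r or q))) and Dia s is true.
    At 1: r is true, Dia (q or (r or q)) is true, so r and Dia (q or (r or q)) is true.
      At 1: Dia (q or (r or q)) requires q or (r or q) at some successor in {1, 2}.
        q or (r or q) holds at 1, so Dia (q or (r or q)) is true at 1.
    At 1: Dia s requires s at some successor in {1, 2}.
      s holds at 1, so Dia s is true at 1.
Satisfying worlds: {1}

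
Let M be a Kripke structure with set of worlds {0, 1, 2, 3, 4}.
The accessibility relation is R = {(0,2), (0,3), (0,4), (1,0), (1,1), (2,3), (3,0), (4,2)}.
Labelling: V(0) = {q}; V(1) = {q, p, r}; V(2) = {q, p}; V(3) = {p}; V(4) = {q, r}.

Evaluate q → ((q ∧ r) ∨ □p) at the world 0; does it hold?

At 0: q is true, (q ∧ r) ∨ □p is false, so q → ((q ∧ r) ∨ □p) is false.
  At 0: q ∧ r is false, □p is false, so (q ∧ r) ∨ □p is false.
    At 0: □p requires p at every successor {2, 3, 4}.
      p fails at 4, so □p is false at 0.

No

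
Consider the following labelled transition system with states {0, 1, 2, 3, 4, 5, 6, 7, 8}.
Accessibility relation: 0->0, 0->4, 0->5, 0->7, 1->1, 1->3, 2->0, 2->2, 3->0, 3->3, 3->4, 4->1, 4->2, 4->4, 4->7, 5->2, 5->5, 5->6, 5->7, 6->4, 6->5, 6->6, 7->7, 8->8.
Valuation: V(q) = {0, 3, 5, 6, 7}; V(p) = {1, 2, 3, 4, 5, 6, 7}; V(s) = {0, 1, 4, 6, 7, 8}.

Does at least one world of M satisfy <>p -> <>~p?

Let φ = <>p -> <>~p. Evaluate φ at each world:
  0 (successors {0, 4, 5, 7}): φ is true.
  1 (successors {1, 3}): φ is false.
  2 (successors {0, 2}): φ is true.
  3 (successors {0, 3, 4}): φ is true.
  4 (successors {1, 2, 4, 7}): φ is false.
  5 (successors {2, 5, 6, 7}): φ is false.
  6 (successors {4, 5, 6}): φ is false.
  7 (successors {7}): φ is false.
  8 (successors {8}): φ is true.
Detail at 0 (witness):
  At 0: <>p is true, <>~p is true, so <>p -> <>~p is true.
    At 0: <>p requires p at some successor in {0, 4, 5, 7}.
      p holds at 4, so <>p is true at 0.
    At 0: <>~p requires ~p at some successor in {0, 4, 5, 7}.
      ~p holds at 0, so <>~p is true at 0.

Yes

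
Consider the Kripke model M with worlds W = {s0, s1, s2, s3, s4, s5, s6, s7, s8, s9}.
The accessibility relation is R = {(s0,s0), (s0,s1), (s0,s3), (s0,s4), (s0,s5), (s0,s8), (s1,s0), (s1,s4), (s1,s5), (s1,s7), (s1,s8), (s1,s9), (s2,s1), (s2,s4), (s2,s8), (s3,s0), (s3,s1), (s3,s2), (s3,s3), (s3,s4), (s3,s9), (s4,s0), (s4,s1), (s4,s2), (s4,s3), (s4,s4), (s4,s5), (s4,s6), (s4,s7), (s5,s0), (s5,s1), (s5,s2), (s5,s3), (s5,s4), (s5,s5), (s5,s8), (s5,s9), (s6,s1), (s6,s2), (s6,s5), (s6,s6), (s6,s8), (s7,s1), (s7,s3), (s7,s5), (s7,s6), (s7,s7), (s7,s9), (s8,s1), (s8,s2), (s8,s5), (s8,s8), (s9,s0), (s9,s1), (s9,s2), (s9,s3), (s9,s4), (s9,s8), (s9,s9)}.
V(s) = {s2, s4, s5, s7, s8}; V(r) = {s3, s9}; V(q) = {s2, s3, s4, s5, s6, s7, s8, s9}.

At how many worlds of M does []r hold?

0

Let φ = []r. Evaluate φ at each world:
  s0 (successors {s0, s1, s3, s4, s5, s8}): φ is false.
  s1 (successors {s0, s4, s5, s7, s8, s9}): φ is false.
  s2 (successors {s1, s4, s8}): φ is false.
  s3 (successors {s0, s1, s2, s3, s4, s9}): φ is false.
  s4 (successors {s0, s1, s2, s3, s4, s5, s6, s7}): φ is false.
  s5 (successors {s0, s1, s2, s3, s4, s5, s8, s9}): φ is false.
  s6 (successors {s1, s2, s5, s6, s8}): φ is false.
  s7 (successors {s1, s3, s5, s6, s7, s9}): φ is false.
  s8 (successors {s1, s2, s5, s8}): φ is false.
  s9 (successors {s0, s1, s2, s3, s4, s8, s9}): φ is false.
For instance, at s1:
  At s1: []r requires r at every successor {s0, s4, s5, s7, s8, s9}.
    r fails at s0, so []r is false at s1.
Satisfying worlds: none.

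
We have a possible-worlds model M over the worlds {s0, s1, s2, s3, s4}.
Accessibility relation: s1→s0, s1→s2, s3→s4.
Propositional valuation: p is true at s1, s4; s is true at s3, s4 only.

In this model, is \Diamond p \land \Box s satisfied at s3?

At s3: \Diamond p is true, \Box s is true, so \Diamond p \land \Box s is true.
  At s3: \Diamond p requires p at some successor in {s4}.
    p holds at s4, so \Diamond p is true at s3.
  At s3: \Box s requires s at every successor {s4}.
    At s4: s is true.
  So \Box s is true at s3.

Yes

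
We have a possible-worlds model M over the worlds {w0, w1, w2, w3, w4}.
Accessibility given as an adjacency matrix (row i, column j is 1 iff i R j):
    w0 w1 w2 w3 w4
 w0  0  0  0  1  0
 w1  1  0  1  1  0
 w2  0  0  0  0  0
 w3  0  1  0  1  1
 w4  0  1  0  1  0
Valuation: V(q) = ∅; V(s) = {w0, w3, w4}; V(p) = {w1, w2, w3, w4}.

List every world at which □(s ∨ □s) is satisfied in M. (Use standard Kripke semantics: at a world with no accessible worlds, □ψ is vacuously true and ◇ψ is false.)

Let φ = □(s ∨ □s). Evaluate φ at each world:
  w0 (successors {w3}): φ is true.
  w1 (successors {w0, w2, w3}): φ is true.
  w2 (successors ∅): φ is true.
  w3 (successors {w1, w3, w4}): φ is false.
  w4 (successors {w1, w3}): φ is false.
For instance, at w0:
  At w0: □(s ∨ □s) requires s ∨ □s at every successor {w3}.
      At w3: s is true, □s is false, so s ∨ □s is true.
  So □(s ∨ □s) is true at w0.
Satisfying worlds: {w0, w1, w2}

w0, w1, w2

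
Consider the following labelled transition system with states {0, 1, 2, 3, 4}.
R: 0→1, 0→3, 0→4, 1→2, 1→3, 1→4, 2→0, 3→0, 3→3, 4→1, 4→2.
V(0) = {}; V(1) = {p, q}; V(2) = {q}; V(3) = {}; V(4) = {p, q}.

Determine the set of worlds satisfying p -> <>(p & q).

Let φ = p -> <>(p & q). Evaluate φ at each world:
  0 (successors {1, 3, 4}): φ is true.
  1 (successors {2, 3, 4}): φ is true.
  2 (successors {0}): φ is true.
  3 (successors {0, 3}): φ is true.
  4 (successors {1, 2}): φ is true.
For instance, at 0:
  At 0: p is false, <>(p & q) is true, so p -> <>(p & q) is true.
    At 0: <>(p & q) requires p & q at some successor in {1, 3, 4}.
      p & q holds at 1, so <>(p & q) is true at 0.
Satisfying worlds: {0, 1, 2, 3, 4}

0, 1, 2, 3, 4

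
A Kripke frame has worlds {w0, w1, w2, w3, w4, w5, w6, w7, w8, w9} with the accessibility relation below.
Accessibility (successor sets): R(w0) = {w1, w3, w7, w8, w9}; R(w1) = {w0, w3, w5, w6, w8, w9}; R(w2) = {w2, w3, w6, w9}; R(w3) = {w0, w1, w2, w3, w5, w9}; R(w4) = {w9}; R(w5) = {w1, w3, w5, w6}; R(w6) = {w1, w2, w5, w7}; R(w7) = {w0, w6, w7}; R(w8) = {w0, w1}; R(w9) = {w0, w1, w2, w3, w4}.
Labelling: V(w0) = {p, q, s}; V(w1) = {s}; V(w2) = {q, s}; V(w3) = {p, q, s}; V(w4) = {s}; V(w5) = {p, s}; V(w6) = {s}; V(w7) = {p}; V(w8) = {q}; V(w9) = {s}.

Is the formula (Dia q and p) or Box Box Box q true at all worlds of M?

No

Let φ = (Dia q and p) or Box Box Box q. Evaluate φ at each world:
  w0 (successors {w1, w3, w7, w8, w9}): φ is true.
  w1 (successors {w0, w3, w5, w6, w8, w9}): φ is false.
  w2 (successors {w2, w3, w6, w9}): φ is false.
  w3 (successors {w0, w1, w2, w3, w5, w9}): φ is true.
  w4 (successors {w9}): φ is false.
  w5 (successors {w1, w3, w5, w6}): φ is true.
  w6 (successors {w1, w2, w5, w7}): φ is false.
  w7 (successors {w0, w6, w7}): φ is true.
  w8 (successors {w0, w1}): φ is false.
  w9 (successors {w0, w1, w2, w3, w4}): φ is false.
Detail at w1 (counterexample):
  At w1: Dia q and p is false, Box Box Box q is false, so (Dia q and p) or Box Box Box q is false.
    At w1: Dia q is true, p is false, so Dia q and p is false.
      At w1: Dia q requires q at some successor in {w0, w3, w5, w6, w8, w9}.
        q holds at w0, so Dia q is true at w1.
    At w1: Box Box Box q requires Box Box q at every successor {w0, w3, w5, w6, w8, w9}.
      Box Box q fails at w0, so Box Box Box q is false at w1.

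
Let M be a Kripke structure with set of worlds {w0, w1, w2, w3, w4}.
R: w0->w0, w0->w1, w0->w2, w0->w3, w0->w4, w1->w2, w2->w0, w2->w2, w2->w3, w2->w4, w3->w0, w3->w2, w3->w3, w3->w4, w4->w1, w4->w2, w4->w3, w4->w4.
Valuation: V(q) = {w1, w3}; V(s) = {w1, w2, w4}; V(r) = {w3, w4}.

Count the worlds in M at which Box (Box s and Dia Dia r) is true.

0

Let φ = Box (Box s and Dia Dia r). Evaluate φ at each world:
  w0 (successors {w0, w1, w2, w3, w4}): φ is false.
  w1 (successors {w2}): φ is false.
  w2 (successors {w0, w2, w3, w4}): φ is false.
  w3 (successors {w0, w2, w3, w4}): φ is false.
  w4 (successors {w1, w2, w3, w4}): φ is false.
For instance, at w0:
  At w0: Box (Box s and Dia Dia r) requires Box s and Dia Dia r at every successor {w0, w1, w2, w3, w4}.
    Box s and Dia Dia r fails at w0, so Box (Box s and Dia Dia r) is false at w0.
      At w0: Box s is false, Dia Dia r is true, so Box s and Dia Dia r is false.
Satisfying worlds: none.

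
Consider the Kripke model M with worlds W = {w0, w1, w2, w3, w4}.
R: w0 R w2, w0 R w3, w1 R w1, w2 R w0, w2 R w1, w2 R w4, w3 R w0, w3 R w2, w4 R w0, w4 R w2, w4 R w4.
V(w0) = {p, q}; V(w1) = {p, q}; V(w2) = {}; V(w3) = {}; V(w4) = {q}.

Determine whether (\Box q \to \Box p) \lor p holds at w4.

Recall that \Box ψ holds at a world iff ψ holds at every accessible world, and \Diamond ψ holds iff ψ holds at some accessible world.
At w4: \Box q \to \Box p is true, p is false, so (\Box q \to \Box p) \lor p is true.
  At w4: \Box q is false, \Box p is false, so \Box q \to \Box p is true.
    At w4: \Box q requires q at every successor {w0, w2, w4}.
      q fails at w2, so \Box q is false at w4.
    At w4: \Box p requires p at every successor {w0, w2, w4}.
      p fails at w2, so \Box p is false at w4.

Yes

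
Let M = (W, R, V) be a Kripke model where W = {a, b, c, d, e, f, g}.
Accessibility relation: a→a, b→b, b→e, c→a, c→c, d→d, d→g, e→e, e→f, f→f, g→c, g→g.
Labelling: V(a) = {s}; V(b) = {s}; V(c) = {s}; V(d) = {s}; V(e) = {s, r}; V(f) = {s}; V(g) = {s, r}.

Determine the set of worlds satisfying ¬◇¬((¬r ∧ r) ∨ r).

none

Let φ = ¬◇¬((¬r ∧ r) ∨ r). Evaluate φ at each world:
  a (successors {a}): φ is false.
  b (successors {b, e}): φ is false.
  c (successors {a, c}): φ is false.
  d (successors {d, g}): φ is false.
  e (successors {e, f}): φ is false.
  f (successors {f}): φ is false.
  g (successors {c, g}): φ is false.
For instance, at f:
  At f: ◇¬((¬r ∧ r) ∨ r) is true, so ¬◇¬((¬r ∧ r) ∨ r) is false.
    At f: ◇¬((¬r ∧ r) ∨ r) requires ¬((¬r ∧ r) ∨ r) at some successor in {f}.
      ¬((¬r ∧ r) ∨ r) holds at f, so ◇¬((¬r ∧ r) ∨ r) is true at f.
Satisfying worlds: none.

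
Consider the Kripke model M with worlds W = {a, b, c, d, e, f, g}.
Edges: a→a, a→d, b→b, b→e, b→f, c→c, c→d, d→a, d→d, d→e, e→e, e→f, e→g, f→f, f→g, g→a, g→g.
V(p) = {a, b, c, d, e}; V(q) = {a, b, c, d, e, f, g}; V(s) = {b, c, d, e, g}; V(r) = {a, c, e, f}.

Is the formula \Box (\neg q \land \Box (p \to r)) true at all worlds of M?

Recall that \Box ψ holds at a world iff ψ holds at every accessible world, and \Diamond ψ holds iff ψ holds at some accessible world.
Let φ = \Box (\neg q \land \Box (p \to r)). Evaluate φ at each world:
  a (successors {a, d}): φ is false.
  b (successors {b, e, f}): φ is false.
  c (successors {c, d}): φ is false.
  d (successors {a, d, e}): φ is false.
  e (successors {e, f, g}): φ is false.
  f (successors {f, g}): φ is false.
  g (successors {a, g}): φ is false.
Detail at a (counterexample):
  At a: \Box (\neg q \land \Box (p \to r)) requires \neg q \land \Box (p \to r) at every successor {a, d}.
    \neg q \land \Box (p \to r) fails at a, so \Box (\neg q \land \Box (p \to r)) is false at a.
      At a: \neg q is false, \Box (p \to r) is false, so \neg q \land \Box (p \to r) is false.

No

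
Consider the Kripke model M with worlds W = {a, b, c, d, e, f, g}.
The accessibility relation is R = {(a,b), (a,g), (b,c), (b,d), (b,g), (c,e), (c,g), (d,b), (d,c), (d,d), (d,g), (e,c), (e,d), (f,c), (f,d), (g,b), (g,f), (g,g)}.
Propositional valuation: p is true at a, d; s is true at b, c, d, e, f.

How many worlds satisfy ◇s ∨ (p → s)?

7

Recall that ◇ψ holds at a world iff ψ holds at some accessible world.
Let φ = ◇s ∨ (p → s). Evaluate φ at each world:
  a (successors {b, g}): φ is true.
  b (successors {c, d, g}): φ is true.
  c (successors {e, g}): φ is true.
  d (successors {b, c, d, g}): φ is true.
  e (successors {c, d}): φ is true.
  f (successors {c, d}): φ is true.
  g (successors {b, f, g}): φ is true.
For instance, at b:
  At b: ◇s is true, p → s is true, so ◇s ∨ (p → s) is true.
    At b: ◇s requires s at some successor in {c, d, g}.
      s holds at c, so ◇s is true at b.
Satisfying worlds: {a, b, c, d, e, f, g}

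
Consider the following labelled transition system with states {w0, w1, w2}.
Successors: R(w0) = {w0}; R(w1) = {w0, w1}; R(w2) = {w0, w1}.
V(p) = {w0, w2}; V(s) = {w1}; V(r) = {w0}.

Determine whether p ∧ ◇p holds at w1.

At w1: p is false, ◇p is true, so p ∧ ◇p is false.
  At w1: ◇p requires p at some successor in {w0, w1}.
    p holds at w0, so ◇p is true at w1.

No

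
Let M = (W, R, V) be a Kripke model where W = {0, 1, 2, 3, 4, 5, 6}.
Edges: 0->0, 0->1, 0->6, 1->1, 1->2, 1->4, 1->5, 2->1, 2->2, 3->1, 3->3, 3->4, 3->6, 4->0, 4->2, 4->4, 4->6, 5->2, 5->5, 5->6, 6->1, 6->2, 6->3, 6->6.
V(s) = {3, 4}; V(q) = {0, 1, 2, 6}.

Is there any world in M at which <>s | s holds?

Let φ = <>s | s. Evaluate φ at each world:
  0 (successors {0, 1, 6}): φ is false.
  1 (successors {1, 2, 4, 5}): φ is true.
  2 (successors {1, 2}): φ is false.
  3 (successors {1, 3, 4, 6}): φ is true.
  4 (successors {0, 2, 4, 6}): φ is true.
  5 (successors {2, 5, 6}): φ is false.
  6 (successors {1, 2, 3, 6}): φ is true.
Detail at 1 (witness):
  At 1: <>s is true, s is false, so <>s | s is true.
    At 1: <>s requires s at some successor in {1, 2, 4, 5}.
      s holds at 4, so <>s is true at 1.

Yes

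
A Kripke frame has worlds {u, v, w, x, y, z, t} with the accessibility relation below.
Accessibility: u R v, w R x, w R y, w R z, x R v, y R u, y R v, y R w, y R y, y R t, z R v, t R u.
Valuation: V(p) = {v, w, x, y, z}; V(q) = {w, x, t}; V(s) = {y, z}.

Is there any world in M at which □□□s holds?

Recall that □ψ holds at a world iff ψ holds at every accessible world, and ◇ψ holds iff ψ holds at some accessible world.
Let φ = □□□s. Evaluate φ at each world:
  u (successors {v}): φ is true.
  v (successors ∅): φ is true.
  w (successors {x, y, z}): φ is false.
  x (successors {v}): φ is true.
  y (successors {u, v, w, y, t}): φ is false.
  z (successors {v}): φ is true.
  t (successors {u}): φ is true.
Detail at u (witness):
  At u: □□□s requires □□s at every successor {v}.
      At v: no accessible worlds, so □□s holds vacuously.
  So □□□s is true at u.

Yes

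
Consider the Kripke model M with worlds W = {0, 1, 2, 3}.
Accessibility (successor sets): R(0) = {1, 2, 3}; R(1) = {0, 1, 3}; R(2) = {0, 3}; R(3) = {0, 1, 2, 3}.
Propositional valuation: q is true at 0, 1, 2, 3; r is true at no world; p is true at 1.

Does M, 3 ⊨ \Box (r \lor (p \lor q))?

Yes

Recall that \Box ψ holds at a world iff ψ holds at every accessible world, and \Diamond ψ holds iff ψ holds at some accessible world.
At 3: \Box (r \lor (p \lor q)) requires r \lor (p \lor q) at every successor {0, 1, 2, 3}.
  At 0: r \lor (p \lor q) is true.
  At 1: r \lor (p \lor q) is true.
  At 2: r \lor (p \lor q) is true.
  At 3: r \lor (p \lor q) is true.
So \Box (r \lor (p \lor q)) is true at 3.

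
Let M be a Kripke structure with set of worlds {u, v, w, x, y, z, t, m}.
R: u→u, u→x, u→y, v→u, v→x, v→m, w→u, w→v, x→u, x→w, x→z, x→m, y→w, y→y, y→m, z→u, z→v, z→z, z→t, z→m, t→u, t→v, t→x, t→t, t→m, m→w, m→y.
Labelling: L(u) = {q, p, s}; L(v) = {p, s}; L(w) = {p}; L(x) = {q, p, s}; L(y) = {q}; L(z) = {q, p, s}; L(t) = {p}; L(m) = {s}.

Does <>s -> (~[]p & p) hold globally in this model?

No

Let φ = <>s -> (~[]p & p). Evaluate φ at each world:
  u (successors {u, x, y}): φ is true.
  v (successors {u, x, m}): φ is true.
  w (successors {u, v}): φ is false.
  x (successors {u, w, z, m}): φ is true.
  y (successors {w, y, m}): φ is false.
  z (successors {u, v, z, t, m}): φ is true.
  t (successors {u, v, x, t, m}): φ is true.
  m (successors {w, y}): φ is true.
Detail at w (counterexample):
  At w: <>s is true, ~[]p & p is false, so <>s -> (~[]p & p) is false.
    At w: <>s requires s at some successor in {u, v}.
      s holds at u, so <>s is true at w.
    At w: ~[]p is false, p is true, so ~[]p & p is false.
      At w: []p is true, so ~[]p is false.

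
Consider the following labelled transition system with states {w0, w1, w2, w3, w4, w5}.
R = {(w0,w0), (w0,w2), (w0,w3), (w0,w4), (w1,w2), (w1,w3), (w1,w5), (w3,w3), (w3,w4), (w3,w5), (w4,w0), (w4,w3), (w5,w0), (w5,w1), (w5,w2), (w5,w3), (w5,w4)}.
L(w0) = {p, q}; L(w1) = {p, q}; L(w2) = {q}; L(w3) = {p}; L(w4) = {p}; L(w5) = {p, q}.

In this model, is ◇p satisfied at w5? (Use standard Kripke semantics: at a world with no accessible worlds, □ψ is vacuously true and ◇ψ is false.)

At w5: ◇p requires p at some successor in {w0, w1, w2, w3, w4}.
  p holds at w0, so ◇p is true at w5.

Yes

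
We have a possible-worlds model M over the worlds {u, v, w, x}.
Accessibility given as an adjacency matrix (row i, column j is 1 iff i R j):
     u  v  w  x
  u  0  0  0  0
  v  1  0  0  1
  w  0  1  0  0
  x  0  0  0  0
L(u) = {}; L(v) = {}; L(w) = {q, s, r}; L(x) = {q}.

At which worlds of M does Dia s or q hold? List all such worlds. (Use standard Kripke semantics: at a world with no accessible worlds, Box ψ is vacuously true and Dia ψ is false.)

Let φ = Dia s or q. Evaluate φ at each world:
  u (successors ∅): φ is false.
  v (successors {u, x}): φ is false.
  w (successors {v}): φ is true.
  x (successors ∅): φ is true.
For instance, at w:
  At w: Dia s is false, q is true, so Dia s or q is true.
    At w: Dia s requires s at some successor in {v}.
      At v: s is false.
    So Dia s is false at w.
Satisfying worlds: {w, x}

w, x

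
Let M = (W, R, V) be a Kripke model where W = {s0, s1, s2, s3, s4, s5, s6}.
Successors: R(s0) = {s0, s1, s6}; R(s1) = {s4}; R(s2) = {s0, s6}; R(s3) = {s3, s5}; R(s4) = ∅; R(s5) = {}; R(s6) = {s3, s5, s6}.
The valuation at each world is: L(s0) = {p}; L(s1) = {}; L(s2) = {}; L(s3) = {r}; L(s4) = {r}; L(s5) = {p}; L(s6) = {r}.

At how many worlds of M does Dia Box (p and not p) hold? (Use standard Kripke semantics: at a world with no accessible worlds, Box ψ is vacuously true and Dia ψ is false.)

Recall that Box ψ holds at a world iff ψ holds at every accessible world, and Dia ψ holds iff ψ holds at some accessible world.
Let φ = Dia Box (p and not p). Evaluate φ at each world:
  s0 (successors {s0, s1, s6}): φ is false.
  s1 (successors {s4}): φ is true.
  s2 (successors {s0, s6}): φ is false.
  s3 (successors {s3, s5}): φ is true.
  s4 (successors ∅): φ is false.
  s5 (successors ∅): φ is false.
  s6 (successors {s3, s5, s6}): φ is true.
For instance, at s3:
  At s3: Dia Box (p and not p) requires Box (p and not p) at some successor in {s3, s5}.
    Box (p and not p) holds at s5, so Dia Box (p and not p) is true at s3.
      At s5: no accessible worlds, so Box (p and not p) holds vacuously.
Satisfying worlds: {s1, s3, s6}

3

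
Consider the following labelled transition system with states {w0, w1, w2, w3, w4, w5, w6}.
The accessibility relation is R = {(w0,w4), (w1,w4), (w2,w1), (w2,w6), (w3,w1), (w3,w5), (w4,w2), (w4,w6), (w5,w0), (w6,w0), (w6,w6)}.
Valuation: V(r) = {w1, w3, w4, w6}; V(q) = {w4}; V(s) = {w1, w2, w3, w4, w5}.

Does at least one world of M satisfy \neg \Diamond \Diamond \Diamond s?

No

Let φ = \neg \Diamond \Diamond \Diamond s. Evaluate φ at each world:
  w0 (successors {w4}): φ is false.
  w1 (successors {w4}): φ is false.
  w2 (successors {w1, w6}): φ is false.
  w3 (successors {w1, w5}): φ is false.
  w4 (successors {w2, w6}): φ is false.
  w5 (successors {w0}): φ is false.
  w6 (successors {w0, w6}): φ is false.
For instance, at w4:
  At w4: \Diamond \Diamond \Diamond s is true, so \neg \Diamond \Diamond \Diamond s is false.
    At w4: \Diamond \Diamond \Diamond s requires \Diamond \Diamond s at some successor in {w2, w6}.
      \Diamond \Diamond s holds at w2, so \Diamond \Diamond \Diamond s is true at w4.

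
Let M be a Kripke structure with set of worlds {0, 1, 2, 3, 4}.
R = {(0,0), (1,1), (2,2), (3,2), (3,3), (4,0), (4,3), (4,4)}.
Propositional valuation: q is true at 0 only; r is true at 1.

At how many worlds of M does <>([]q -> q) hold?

5

Let φ = <>([]q -> q). Evaluate φ at each world:
  0 (successors {0}): φ is true.
  1 (successors {1}): φ is true.
  2 (successors {2}): φ is true.
  3 (successors {2, 3}): φ is true.
  4 (successors {0, 3, 4}): φ is true.
For instance, at 3:
  At 3: <>([]q -> q) requires []q -> q at some successor in {2, 3}.
    []q -> q holds at 2, so <>([]q -> q) is true at 3.
      At 2: []q is false, q is false, so []q -> q is true.
Satisfying worlds: {0, 1, 2, 3, 4}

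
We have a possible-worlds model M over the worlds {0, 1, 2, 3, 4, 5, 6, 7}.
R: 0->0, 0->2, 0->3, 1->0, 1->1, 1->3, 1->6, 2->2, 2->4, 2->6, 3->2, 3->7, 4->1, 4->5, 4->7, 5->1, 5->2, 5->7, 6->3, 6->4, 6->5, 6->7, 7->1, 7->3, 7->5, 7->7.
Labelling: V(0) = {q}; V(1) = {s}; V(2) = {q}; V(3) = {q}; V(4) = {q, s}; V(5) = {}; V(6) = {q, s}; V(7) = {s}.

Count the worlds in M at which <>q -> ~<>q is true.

Let φ = <>q -> ~<>q. Evaluate φ at each world:
  0 (successors {0, 2, 3}): φ is false.
  1 (successors {0, 1, 3, 6}): φ is false.
  2 (successors {2, 4, 6}): φ is false.
  3 (successors {2, 7}): φ is false.
  4 (successors {1, 5, 7}): φ is true.
  5 (successors {1, 2, 7}): φ is false.
  6 (successors {3, 4, 5, 7}): φ is false.
  7 (successors {1, 3, 5, 7}): φ is false.
For instance, at 4:
  At 4: <>q is false, ~<>q is true, so <>q -> ~<>q is true.
    At 4: <>q requires q at some successor in {1, 5, 7}.
      At 1: q is false.
      At 5: q is false.
      At 7: q is false.
    So <>q is false at 4.
    At 4: <>q is false, so ~<>q is true.
      At 4: <>q requires q at some successor in {1, 5, 7}.
        At 1: q is false.
        At 5: q is false.
        At 7: q is false.
      So <>q is false at 4.
Satisfying worlds: {4}

1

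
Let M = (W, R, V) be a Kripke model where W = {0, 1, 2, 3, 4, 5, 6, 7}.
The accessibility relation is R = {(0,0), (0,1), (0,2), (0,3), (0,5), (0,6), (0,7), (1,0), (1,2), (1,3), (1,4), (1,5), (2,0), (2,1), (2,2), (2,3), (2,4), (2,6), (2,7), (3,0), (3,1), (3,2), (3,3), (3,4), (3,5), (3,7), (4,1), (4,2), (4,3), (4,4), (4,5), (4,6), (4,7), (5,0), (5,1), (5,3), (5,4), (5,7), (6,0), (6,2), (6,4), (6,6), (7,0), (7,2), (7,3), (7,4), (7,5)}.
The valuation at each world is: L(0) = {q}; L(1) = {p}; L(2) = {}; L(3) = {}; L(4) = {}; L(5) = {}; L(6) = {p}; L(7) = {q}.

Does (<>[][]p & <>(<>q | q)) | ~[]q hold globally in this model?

Yes

Recall that []ψ holds at a world iff ψ holds at every accessible world, and <>ψ holds iff ψ holds at some accessible world.
Let φ = (<>[][]p & <>(<>q | q)) | ~[]q. Evaluate φ at each world:
  0 (successors {0, 1, 2, 3, 5, 6, 7}): φ is true.
  1 (successors {0, 2, 3, 4, 5}): φ is true.
  2 (successors {0, 1, 2, 3, 4, 6, 7}): φ is true.
  3 (successors {0, 1, 2, 3, 4, 5, 7}): φ is true.
  4 (successors {1, 2, 3, 4, 5, 6, 7}): φ is true.
  5 (successors {0, 1, 3, 4, 7}): φ is true.
  6 (successors {0, 2, 4, 6}): φ is true.
  7 (successors {0, 2, 3, 4, 5}): φ is true.
For instance, at 1:
  At 1: <>[][]p & <>(<>q | q) is false, ~[]q is true, so (<>[][]p & <>(<>q | q)) | ~[]q is true.
    At 1: <>[][]p is false, <>(<>q | q) is true, so <>[][]p & <>(<>q | q) is false.
      At 1: <>[][]p requires [][]p at some successor in {0, 2, 3, 4, 5}.
        At 0: [][]p is false.
        At 2: [][]p is false.
        At 3: [][]p is false.
        At 4: [][]p is false.
        At 5: [][]p is false.
      So <>[][]p is false at 1.
      At 1: <>(<>q | q) requires <>q | q at some successor in {0, 2, 3, 4, 5}.
        <>q | q holds at 0, so <>(<>q | q) is true at 1.
    At 1: []q is false, so ~[]q is true.
      At 1: []q requires q at every successor {0, 2, 3, 4, 5}.
        q fails at 2, so []q is false at 1.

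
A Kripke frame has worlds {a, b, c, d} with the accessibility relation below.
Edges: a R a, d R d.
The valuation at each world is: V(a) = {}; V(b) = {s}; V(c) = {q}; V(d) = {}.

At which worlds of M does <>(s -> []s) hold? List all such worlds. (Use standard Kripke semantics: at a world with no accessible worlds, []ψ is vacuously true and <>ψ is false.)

Let φ = <>(s -> []s). Evaluate φ at each world:
  a (successors {a}): φ is true.
  b (successors ∅): φ is false.
  c (successors ∅): φ is false.
  d (successors {d}): φ is true.
For instance, at a:
  At a: <>(s -> []s) requires s -> []s at some successor in {a}.
    s -> []s holds at a, so <>(s -> []s) is true at a.
      At a: s is false, []s is false, so s -> []s is true.
Satisfying worlds: {a, d}

a, d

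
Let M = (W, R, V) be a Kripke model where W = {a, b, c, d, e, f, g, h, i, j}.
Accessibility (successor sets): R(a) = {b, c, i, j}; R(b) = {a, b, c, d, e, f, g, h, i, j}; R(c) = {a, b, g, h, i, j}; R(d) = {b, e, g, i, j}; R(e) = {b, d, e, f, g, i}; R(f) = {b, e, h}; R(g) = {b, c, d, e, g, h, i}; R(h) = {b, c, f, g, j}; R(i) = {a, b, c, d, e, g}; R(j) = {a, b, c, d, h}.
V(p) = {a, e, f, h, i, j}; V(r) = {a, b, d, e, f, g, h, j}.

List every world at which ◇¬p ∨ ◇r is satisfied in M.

a, b, c, d, e, f, g, h, i, j

Recall that ◇ψ holds at a world iff ψ holds at some accessible world.
Let φ = ◇¬p ∨ ◇r. Evaluate φ at each world:
  a (successors {b, c, i, j}): φ is true.
  b (successors {a, b, c, d, e, f, g, h, i, j}): φ is true.
  c (successors {a, b, g, h, i, j}): φ is true.
  d (successors {b, e, g, i, j}): φ is true.
  e (successors {b, d, e, f, g, i}): φ is true.
  f (successors {b, e, h}): φ is true.
  g (successors {b, c, d, e, g, h, i}): φ is true.
  h (successors {b, c, f, g, j}): φ is true.
  i (successors {a, b, c, d, e, g}): φ is true.
  j (successors {a, b, c, d, h}): φ is true.
For instance, at e:
  At e: ◇¬p is true, ◇r is true, so ◇¬p ∨ ◇r is true.
    At e: ◇¬p requires ¬p at some successor in {b, d, e, f, g, i}.
      ¬p holds at b, so ◇¬p is true at e.
    At e: ◇r requires r at some successor in {b, d, e, f, g, i}.
      r holds at b, so ◇r is true at e.
Satisfying worlds: {a, b, c, d, e, f, g, h, i, j}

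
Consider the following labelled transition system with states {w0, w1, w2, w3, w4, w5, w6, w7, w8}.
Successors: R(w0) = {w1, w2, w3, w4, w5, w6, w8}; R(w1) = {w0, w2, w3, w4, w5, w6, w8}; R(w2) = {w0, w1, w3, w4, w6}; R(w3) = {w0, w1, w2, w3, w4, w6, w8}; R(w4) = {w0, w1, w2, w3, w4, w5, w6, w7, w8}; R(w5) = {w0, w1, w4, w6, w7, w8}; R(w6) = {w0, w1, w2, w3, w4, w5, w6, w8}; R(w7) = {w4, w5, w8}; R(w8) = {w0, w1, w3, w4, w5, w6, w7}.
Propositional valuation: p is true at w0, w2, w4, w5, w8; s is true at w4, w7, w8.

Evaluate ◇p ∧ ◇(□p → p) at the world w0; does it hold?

At w0: ◇p is true, ◇(□p → p) is true, so ◇p ∧ ◇(□p → p) is true.
  At w0: ◇p requires p at some successor in {w1, w2, w3, w4, w5, w6, w8}.
    p holds at w2, so ◇p is true at w0.
  At w0: ◇(□p → p) requires □p → p at some successor in {w1, w2, w3, w4, w5, w6, w8}.
    □p → p holds at w1, so ◇(□p → p) is true at w0.
      At w1: □p is false, p is false, so □p → p is true.

Yes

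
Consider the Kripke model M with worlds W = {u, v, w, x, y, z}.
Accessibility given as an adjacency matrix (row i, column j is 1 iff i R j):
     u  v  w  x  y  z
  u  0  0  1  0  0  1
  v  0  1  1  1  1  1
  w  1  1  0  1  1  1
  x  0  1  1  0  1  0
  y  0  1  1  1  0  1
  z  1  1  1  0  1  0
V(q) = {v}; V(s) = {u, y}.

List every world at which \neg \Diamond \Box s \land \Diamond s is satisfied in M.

v, w, x, z

Let φ = \neg \Diamond \Box s \land \Diamond s. Evaluate φ at each world:
  u (successors {w, z}): φ is false.
  v (successors {v, w, x, y, z}): φ is true.
  w (successors {u, v, x, y, z}): φ is true.
  x (successors {v, w, y}): φ is true.
  y (successors {v, w, x, z}): φ is false.
  z (successors {u, v, w, y}): φ is true.
For instance, at x:
  At x: \neg \Diamond \Box s is true, \Diamond s is true, so \neg \Diamond \Box s \land \Diamond s is true.
    At x: \Diamond \Box s is false, so \neg \Diamond \Box s is true.
      At x: \Diamond \Box s requires \Box s at some successor in {v, w, y}.
        At v: \Box s is false.
        At w: \Box s is false.
        At y: \Box s is false.
      So \Diamond \Box s is false at x.
    At x: \Diamond s requires s at some successor in {v, w, y}.
      s holds at y, so \Diamond s is true at x.
Satisfying worlds: {v, w, x, z}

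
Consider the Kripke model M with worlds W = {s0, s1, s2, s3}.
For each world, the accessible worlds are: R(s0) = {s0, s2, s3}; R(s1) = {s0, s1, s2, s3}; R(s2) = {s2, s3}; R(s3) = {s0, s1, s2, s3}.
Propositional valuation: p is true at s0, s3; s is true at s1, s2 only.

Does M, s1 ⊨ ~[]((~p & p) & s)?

At s1: []((~p & p) & s) is false, so ~[]((~p & p) & s) is true.
  At s1: []((~p & p) & s) requires (~p & p) & s at every successor {s0, s1, s2, s3}.
    (~p & p) & s fails at s0, so []((~p & p) & s) is false at s1.

Yes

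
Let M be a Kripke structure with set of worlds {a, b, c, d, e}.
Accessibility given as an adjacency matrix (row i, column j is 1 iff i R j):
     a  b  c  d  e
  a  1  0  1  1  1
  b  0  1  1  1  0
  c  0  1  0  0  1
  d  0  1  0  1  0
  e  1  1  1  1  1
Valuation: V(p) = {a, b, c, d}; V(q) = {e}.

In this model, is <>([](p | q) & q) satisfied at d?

Recall that []ψ holds at a world iff ψ holds at every accessible world, and <>ψ holds iff ψ holds at some accessible world.
At d: <>([](p | q) & q) requires [](p | q) & q at some successor in {b, d}.
  At b: [](p | q) & q is false.
  At d: [](p | q) & q is false.
So <>([](p | q) & q) is false at d.

No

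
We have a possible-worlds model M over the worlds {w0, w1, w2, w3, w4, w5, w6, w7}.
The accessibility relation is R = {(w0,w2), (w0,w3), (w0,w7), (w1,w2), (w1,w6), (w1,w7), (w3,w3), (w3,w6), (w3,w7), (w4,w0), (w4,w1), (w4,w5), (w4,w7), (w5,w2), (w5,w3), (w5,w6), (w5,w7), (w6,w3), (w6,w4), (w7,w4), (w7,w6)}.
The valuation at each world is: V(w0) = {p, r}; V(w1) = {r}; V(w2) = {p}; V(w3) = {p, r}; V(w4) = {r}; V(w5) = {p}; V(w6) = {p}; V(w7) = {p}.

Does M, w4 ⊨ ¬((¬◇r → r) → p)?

Yes

At w4: (¬◇r → r) → p is false, so ¬((¬◇r → r) → p) is true.
  At w4: ¬◇r → r is true, p is false, so (¬◇r → r) → p is false.
    At w4: ¬◇r is false, r is true, so ¬◇r → r is true.
      At w4: ◇r is true, so ¬◇r is false.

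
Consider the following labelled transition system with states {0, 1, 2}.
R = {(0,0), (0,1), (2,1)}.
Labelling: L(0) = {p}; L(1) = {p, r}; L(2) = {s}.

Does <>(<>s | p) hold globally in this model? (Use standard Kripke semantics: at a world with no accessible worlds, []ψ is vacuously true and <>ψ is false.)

No

Let φ = <>(<>s | p). Evaluate φ at each world:
  0 (successors {0, 1}): φ is true.
  1 (successors ∅): φ is false.
  2 (successors {1}): φ is true.
Detail at 1 (counterexample):
  At 1: no accessible worlds, so <>(<>s | p) is false.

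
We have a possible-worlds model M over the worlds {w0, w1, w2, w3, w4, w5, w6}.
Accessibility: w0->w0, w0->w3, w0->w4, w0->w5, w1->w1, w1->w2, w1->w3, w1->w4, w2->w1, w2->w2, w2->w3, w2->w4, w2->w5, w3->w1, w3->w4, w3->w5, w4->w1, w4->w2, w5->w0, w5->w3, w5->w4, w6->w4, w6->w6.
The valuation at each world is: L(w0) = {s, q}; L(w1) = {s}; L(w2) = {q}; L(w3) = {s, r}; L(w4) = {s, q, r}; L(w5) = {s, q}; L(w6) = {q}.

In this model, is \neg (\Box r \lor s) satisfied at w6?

Yes

Recall that \Box ψ holds at a world iff ψ holds at every accessible world, and \Diamond ψ holds iff ψ holds at some accessible world.
At w6: \Box r \lor s is false, so \neg (\Box r \lor s) is true.
  At w6: \Box r is false, s is false, so \Box r \lor s is false.
    At w6: \Box r requires r at every successor {w4, w6}.
      r fails at w6, so \Box r is false at w6.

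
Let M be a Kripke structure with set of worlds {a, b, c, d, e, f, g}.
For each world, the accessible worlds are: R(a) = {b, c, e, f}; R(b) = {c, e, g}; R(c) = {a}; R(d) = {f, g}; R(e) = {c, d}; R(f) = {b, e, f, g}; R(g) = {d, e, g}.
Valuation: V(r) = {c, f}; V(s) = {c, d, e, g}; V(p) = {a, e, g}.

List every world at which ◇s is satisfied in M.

Recall that ◇ψ holds at a world iff ψ holds at some accessible world.
Let φ = ◇s. Evaluate φ at each world:
  a (successors {b, c, e, f}): φ is true.
  b (successors {c, e, g}): φ is true.
  c (successors {a}): φ is false.
  d (successors {f, g}): φ is true.
  e (successors {c, d}): φ is true.
  f (successors {b, e, f, g}): φ is true.
  g (successors {d, e, g}): φ is true.
For instance, at g:
  At g: ◇s requires s at some successor in {d, e, g}.
    s holds at d, so ◇s is true at g.
Satisfying worlds: {a, b, d, e, f, g}

a, b, d, e, f, g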